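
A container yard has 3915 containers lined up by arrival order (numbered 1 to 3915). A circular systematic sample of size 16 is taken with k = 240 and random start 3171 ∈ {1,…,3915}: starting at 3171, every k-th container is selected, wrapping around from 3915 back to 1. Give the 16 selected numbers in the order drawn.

Selection 1: 3171
Selection 2: 3171 + 240 = 3411
Selection 3: 3411 + 240 = 3651
Selection 4: 3651 + 240 = 3891
Selection 5: 3891 + 240 = 4131 → 4131 − 3915 = 216
Selection 6: 216 + 240 = 456
Selection 7: 456 + 240 = 696
Selection 8: 696 + 240 = 936
Selection 9: 936 + 240 = 1176
Selection 10: 1176 + 240 = 1416
Selection 11: 1416 + 240 = 1656
Selection 12: 1656 + 240 = 1896
Selection 13: 1896 + 240 = 2136
Selection 14: 2136 + 240 = 2376
Selection 15: 2376 + 240 = 2616
Selection 16: 2616 + 240 = 2856

3171, 3411, 3651, 3891, 216, 456, 696, 936, 1176, 1416, 1656, 1896, 2136, 2376, 2616, 2856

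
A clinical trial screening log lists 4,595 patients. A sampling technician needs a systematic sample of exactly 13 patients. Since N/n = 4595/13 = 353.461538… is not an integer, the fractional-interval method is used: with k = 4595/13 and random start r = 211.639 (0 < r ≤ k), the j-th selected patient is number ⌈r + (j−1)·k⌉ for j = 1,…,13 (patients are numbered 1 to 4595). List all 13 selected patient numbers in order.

212, 566, 919, 1273, 1626, 1979, 2333, 2686, 3040, 3393, 3747, 4100, 4454

j=1: r + 0k = 211.639 → ⌈·⌉ = 212
j=2: r + 1k = 565.100538… → ⌈·⌉ = 566
j=3: r + 2k = 918.562076… → ⌈·⌉ = 919
j=4: r + 3k = 1272.023615… → ⌈·⌉ = 1273
j=5: r + 4k = 1625.485153… → ⌈·⌉ = 1626
j=6: r + 5k = 1978.946692… → ⌈·⌉ = 1979
j=7: r + 6k = 2332.408230… → ⌈·⌉ = 2333
j=8: r + 7k = 2685.869769… → ⌈·⌉ = 2686
j=9: r + 8k = 3039.331307… → ⌈·⌉ = 3040
j=10: r + 9k = 3392.792846… → ⌈·⌉ = 3393
j=11: r + 10k = 3746.254384… → ⌈·⌉ = 3747
j=12: r + 11k = 4099.715923… → ⌈·⌉ = 4100
j=13: r + 12k = 4453.177461… → ⌈·⌉ = 4454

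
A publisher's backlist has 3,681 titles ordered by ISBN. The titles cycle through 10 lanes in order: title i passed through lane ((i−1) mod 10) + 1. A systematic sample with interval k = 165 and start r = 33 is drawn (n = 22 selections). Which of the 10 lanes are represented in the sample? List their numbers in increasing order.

Consecutive selections differ by k = 165, so their lane numbers differ by 165 mod 10 = 5.
gcd(165, 10) = 5, so the sample visits 10/5 = 2 distinct residues mod 10.
Start 33 is lane 3; the lanes hit are 3, 8.

3, 8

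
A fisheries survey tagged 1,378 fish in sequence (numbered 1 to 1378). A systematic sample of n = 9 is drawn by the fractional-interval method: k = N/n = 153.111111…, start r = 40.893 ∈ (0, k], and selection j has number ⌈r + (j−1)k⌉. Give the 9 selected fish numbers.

41, 195, 348, 501, 654, 807, 960, 1113, 1266

j=1: r + 0k = 40.893 → ⌈·⌉ = 41
j=2: r + 1k = 194.004111… → ⌈·⌉ = 195
j=3: r + 2k = 347.115222… → ⌈·⌉ = 348
j=4: r + 3k = 500.226333… → ⌈·⌉ = 501
j=5: r + 4k = 653.337444… → ⌈·⌉ = 654
j=6: r + 5k = 806.448555… → ⌈·⌉ = 807
j=7: r + 6k = 959.559666… → ⌈·⌉ = 960
j=8: r + 7k = 1112.670777… → ⌈·⌉ = 1113
j=9: r + 8k = 1265.781888… → ⌈·⌉ = 1266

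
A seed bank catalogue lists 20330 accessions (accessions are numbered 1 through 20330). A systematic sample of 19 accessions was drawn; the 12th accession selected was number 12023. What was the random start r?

k = 20330/19 = 1070
r = 12023 − (12−1)×1070 = 12023 − 11770 = 253

253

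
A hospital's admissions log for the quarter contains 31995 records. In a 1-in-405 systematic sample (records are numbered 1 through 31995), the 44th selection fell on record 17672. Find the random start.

257

k = 405
r = 17672 − (44−1)×405 = 17672 − 17415 = 257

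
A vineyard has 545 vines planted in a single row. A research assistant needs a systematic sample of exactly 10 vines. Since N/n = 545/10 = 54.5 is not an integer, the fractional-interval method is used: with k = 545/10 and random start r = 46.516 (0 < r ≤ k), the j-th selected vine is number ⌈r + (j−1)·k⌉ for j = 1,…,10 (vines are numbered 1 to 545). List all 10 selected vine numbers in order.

j=1: r + 0k = 46.516 → ⌈·⌉ = 47
j=2: r + 1k = 101.016 → ⌈·⌉ = 102
j=3: r + 2k = 155.516 → ⌈·⌉ = 156
j=4: r + 3k = 210.016 → ⌈·⌉ = 211
j=5: r + 4k = 264.516 → ⌈·⌉ = 265
j=6: r + 5k = 319.016 → ⌈·⌉ = 320
j=7: r + 6k = 373.516 → ⌈·⌉ = 374
j=8: r + 7k = 428.016 → ⌈·⌉ = 429
j=9: r + 8k = 482.516 → ⌈·⌉ = 483
j=10: r + 9k = 537.016 → ⌈·⌉ = 538

47, 102, 156, 211, 265, 320, 374, 429, 483, 538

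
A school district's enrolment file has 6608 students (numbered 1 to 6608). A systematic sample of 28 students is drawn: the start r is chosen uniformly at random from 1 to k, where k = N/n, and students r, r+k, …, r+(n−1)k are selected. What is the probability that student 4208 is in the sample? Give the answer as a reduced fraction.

k = 6608/28 = 236.
Student 4208 is selected iff r ≡ 4208 (mod 236); exactly one such r in {1,…,236}.
Inclusion probability = 1/236.

1/236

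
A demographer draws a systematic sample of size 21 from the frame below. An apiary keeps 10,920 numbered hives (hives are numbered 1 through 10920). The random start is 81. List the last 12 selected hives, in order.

4761, 5281, 5801, 6321, 6841, 7361, 7881, 8401, 8921, 9441, 9961, 10481

k = N/n = 10920/21 = 520
10th selection = 81 + 9×520 = 4761
11th: 4761 + 520 = 5281
12th: 5281 + 520 = 5801
13th: 5801 + 520 = 6321
14th: 6321 + 520 = 6841
15th: 6841 + 520 = 7361
16th: 7361 + 520 = 7881
17th: 7881 + 520 = 8401
18th: 8401 + 520 = 8921
19th: 8921 + 520 = 9441
20th: 9441 + 520 = 9961
21st: 9961 + 520 = 10481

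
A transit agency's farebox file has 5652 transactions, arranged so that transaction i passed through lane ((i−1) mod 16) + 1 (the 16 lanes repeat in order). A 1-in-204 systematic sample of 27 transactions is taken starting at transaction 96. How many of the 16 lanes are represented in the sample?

Consecutive selections differ by k = 204, so their lane numbers differ by 204 mod 16 = 12.
gcd(204, 16) = 4, so the sample visits 16/4 = 4 distinct residues mod 16.
Start 96 is lane 16; the lanes hit are 4, 8, 12, 16.

4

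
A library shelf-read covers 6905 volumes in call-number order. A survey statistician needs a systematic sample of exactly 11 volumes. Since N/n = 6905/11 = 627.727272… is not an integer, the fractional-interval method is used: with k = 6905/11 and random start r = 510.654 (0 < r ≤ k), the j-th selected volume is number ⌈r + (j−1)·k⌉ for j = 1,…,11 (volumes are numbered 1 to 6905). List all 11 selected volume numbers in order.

511, 1139, 1767, 2394, 3022, 3650, 4278, 4905, 5533, 6161, 6788

j=1: r + 0k = 510.654 → ⌈·⌉ = 511
j=2: r + 1k = 1138.381272… → ⌈·⌉ = 1139
j=3: r + 2k = 1766.108545… → ⌈·⌉ = 1767
j=4: r + 3k = 2393.835818… → ⌈·⌉ = 2394
j=5: r + 4k = 3021.563090… → ⌈·⌉ = 3022
j=6: r + 5k = 3649.290363… → ⌈·⌉ = 3650
j=7: r + 6k = 4277.017636… → ⌈·⌉ = 4278
j=8: r + 7k = 4904.744909… → ⌈·⌉ = 4905
j=9: r + 8k = 5532.472181… → ⌈·⌉ = 5533
j=10: r + 9k = 6160.199454… → ⌈·⌉ = 6161
j=11: r + 10k = 6787.926727… → ⌈·⌉ = 6788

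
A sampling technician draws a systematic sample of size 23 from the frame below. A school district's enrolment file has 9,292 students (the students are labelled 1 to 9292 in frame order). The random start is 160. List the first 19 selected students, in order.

k = N/n = 9292/23 = 404
student 1: 160
student 2: 160 + 404 = 564
student 3: 564 + 404 = 968
student 4: 968 + 404 = 1372
student 5: 1372 + 404 = 1776
student 6: 1776 + 404 = 2180
student 7: 2180 + 404 = 2584
student 8: 2584 + 404 = 2988
student 9: 2988 + 404 = 3392
student 10: 3392 + 404 = 3796
student 11: 3796 + 404 = 4200
student 12: 4200 + 404 = 4604
student 13: 4604 + 404 = 5008
student 14: 5008 + 404 = 5412
student 15: 5412 + 404 = 5816
student 16: 5816 + 404 = 6220
student 17: 6220 + 404 = 6624
student 18: 6624 + 404 = 7028
student 19: 7028 + 404 = 7432

160, 564, 968, 1372, 1776, 2180, 2584, 2988, 3392, 3796, 4200, 4604, 5008, 5412, 5816, 6220, 6624, 7028, 7432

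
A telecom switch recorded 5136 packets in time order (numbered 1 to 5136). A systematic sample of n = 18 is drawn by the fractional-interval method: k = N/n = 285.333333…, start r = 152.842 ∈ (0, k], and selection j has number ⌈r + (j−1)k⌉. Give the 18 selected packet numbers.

j=1: r + 0k = 152.842 → ⌈·⌉ = 153
j=2: r + 1k = 438.175333… → ⌈·⌉ = 439
j=3: r + 2k = 723.508666… → ⌈·⌉ = 724
j=4: r + 3k = 1008.842 → ⌈·⌉ = 1009
j=5: r + 4k = 1294.175333… → ⌈·⌉ = 1295
j=6: r + 5k = 1579.508666… → ⌈·⌉ = 1580
j=7: r + 6k = 1864.842 → ⌈·⌉ = 1865
j=8: r + 7k = 2150.175333… → ⌈·⌉ = 2151
j=9: r + 8k = 2435.508666… → ⌈·⌉ = 2436
j=10: r + 9k = 2720.842 → ⌈·⌉ = 2721
j=11: r + 10k = 3006.175333… → ⌈·⌉ = 3007
j=12: r + 11k = 3291.508666… → ⌈·⌉ = 3292
j=13: r + 12k = 3576.842 → ⌈·⌉ = 3577
j=14: r + 13k = 3862.175333… → ⌈·⌉ = 3863
j=15: r + 14k = 4147.508666… → ⌈·⌉ = 4148
j=16: r + 15k = 4432.842 → ⌈·⌉ = 4433
j=17: r + 16k = 4718.175333… → ⌈·⌉ = 4719
j=18: r + 17k = 5003.508666… → ⌈·⌉ = 5004

153, 439, 724, 1009, 1295, 1580, 1865, 2151, 2436, 2721, 3007, 3292, 3577, 3863, 4148, 4433, 4719, 5004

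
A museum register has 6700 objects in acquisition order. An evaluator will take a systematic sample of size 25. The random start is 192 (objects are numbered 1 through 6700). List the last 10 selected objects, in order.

4212, 4480, 4748, 5016, 5284, 5552, 5820, 6088, 6356, 6624

k = N/n = 6700/25 = 268
16th selection = 192 + 15×268 = 4212
17th: 4212 + 268 = 4480
18th: 4480 + 268 = 4748
19th: 4748 + 268 = 5016
20th: 5016 + 268 = 5284
21st: 5284 + 268 = 5552
22nd: 5552 + 268 = 5820
23rd: 5820 + 268 = 6088
24th: 6088 + 268 = 6356
25th: 6356 + 268 = 6624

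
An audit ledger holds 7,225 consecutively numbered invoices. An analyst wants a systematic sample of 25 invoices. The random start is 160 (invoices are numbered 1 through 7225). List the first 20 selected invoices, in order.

k = N/n = 7225/25 = 289
invoice 1: 160
invoice 2: 160 + 289 = 449
invoice 3: 449 + 289 = 738
invoice 4: 738 + 289 = 1027
invoice 5: 1027 + 289 = 1316
invoice 6: 1316 + 289 = 1605
invoice 7: 1605 + 289 = 1894
invoice 8: 1894 + 289 = 2183
invoice 9: 2183 + 289 = 2472
invoice 10: 2472 + 289 = 2761
invoice 11: 2761 + 289 = 3050
invoice 12: 3050 + 289 = 3339
invoice 13: 3339 + 289 = 3628
invoice 14: 3628 + 289 = 3917
invoice 15: 3917 + 289 = 4206
invoice 16: 4206 + 289 = 4495
invoice 17: 4495 + 289 = 4784
invoice 18: 4784 + 289 = 5073
invoice 19: 5073 + 289 = 5362
invoice 20: 5362 + 289 = 5651

160, 449, 738, 1027, 1316, 1605, 1894, 2183, 2472, 2761, 3050, 3339, 3628, 3917, 4206, 4495, 4784, 5073, 5362, 5651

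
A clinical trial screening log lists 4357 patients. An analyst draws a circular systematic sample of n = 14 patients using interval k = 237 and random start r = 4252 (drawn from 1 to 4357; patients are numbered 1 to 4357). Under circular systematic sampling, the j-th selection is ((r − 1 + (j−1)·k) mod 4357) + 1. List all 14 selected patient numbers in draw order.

4252, 132, 369, 606, 843, 1080, 1317, 1554, 1791, 2028, 2265, 2502, 2739, 2976

Selection 1: 4252
Selection 2: 4252 + 237 = 4489 → 4489 − 4357 = 132
Selection 3: 132 + 237 = 369
Selection 4: 369 + 237 = 606
Selection 5: 606 + 237 = 843
Selection 6: 843 + 237 = 1080
Selection 7: 1080 + 237 = 1317
Selection 8: 1317 + 237 = 1554
Selection 9: 1554 + 237 = 1791
Selection 10: 1791 + 237 = 2028
Selection 11: 2028 + 237 = 2265
Selection 12: 2265 + 237 = 2502
Selection 13: 2502 + 237 = 2739
Selection 14: 2739 + 237 = 2976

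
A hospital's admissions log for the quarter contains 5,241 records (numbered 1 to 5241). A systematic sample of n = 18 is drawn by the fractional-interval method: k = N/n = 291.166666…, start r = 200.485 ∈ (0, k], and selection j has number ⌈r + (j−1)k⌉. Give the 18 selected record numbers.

201, 492, 783, 1074, 1366, 1657, 1948, 2239, 2530, 2821, 3113, 3404, 3695, 3986, 4277, 4568, 4860, 5151

j=1: r + 0k = 200.485 → ⌈·⌉ = 201
j=2: r + 1k = 491.651666… → ⌈·⌉ = 492
j=3: r + 2k = 782.818333… → ⌈·⌉ = 783
j=4: r + 3k = 1073.985 → ⌈·⌉ = 1074
j=5: r + 4k = 1365.151666… → ⌈·⌉ = 1366
j=6: r + 5k = 1656.318333… → ⌈·⌉ = 1657
j=7: r + 6k = 1947.485 → ⌈·⌉ = 1948
j=8: r + 7k = 2238.651666… → ⌈·⌉ = 2239
j=9: r + 8k = 2529.818333… → ⌈·⌉ = 2530
j=10: r + 9k = 2820.985 → ⌈·⌉ = 2821
j=11: r + 10k = 3112.151666… → ⌈·⌉ = 3113
j=12: r + 11k = 3403.318333… → ⌈·⌉ = 3404
j=13: r + 12k = 3694.485 → ⌈·⌉ = 3695
j=14: r + 13k = 3985.651666… → ⌈·⌉ = 3986
j=15: r + 14k = 4276.818333… → ⌈·⌉ = 4277
j=16: r + 15k = 4567.985 → ⌈·⌉ = 4568
j=17: r + 16k = 4859.151666… → ⌈·⌉ = 4860
j=18: r + 17k = 5150.318333… → ⌈·⌉ = 5151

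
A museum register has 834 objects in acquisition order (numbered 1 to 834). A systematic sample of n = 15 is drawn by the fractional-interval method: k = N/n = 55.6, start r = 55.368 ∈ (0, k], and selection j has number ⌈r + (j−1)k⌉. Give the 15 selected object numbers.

56, 111, 167, 223, 278, 334, 389, 445, 501, 556, 612, 667, 723, 779, 834

j=1: r + 0k = 55.368 → ⌈·⌉ = 56
j=2: r + 1k = 110.968 → ⌈·⌉ = 111
j=3: r + 2k = 166.568 → ⌈·⌉ = 167
j=4: r + 3k = 222.168 → ⌈·⌉ = 223
j=5: r + 4k = 277.768 → ⌈·⌉ = 278
j=6: r + 5k = 333.368 → ⌈·⌉ = 334
j=7: r + 6k = 388.968 → ⌈·⌉ = 389
j=8: r + 7k = 444.568 → ⌈·⌉ = 445
j=9: r + 8k = 500.168 → ⌈·⌉ = 501
j=10: r + 9k = 555.768 → ⌈·⌉ = 556
j=11: r + 10k = 611.368 → ⌈·⌉ = 612
j=12: r + 11k = 666.968 → ⌈·⌉ = 667
j=13: r + 12k = 722.568 → ⌈·⌉ = 723
j=14: r + 13k = 778.168 → ⌈·⌉ = 779
j=15: r + 14k = 833.768 → ⌈·⌉ = 834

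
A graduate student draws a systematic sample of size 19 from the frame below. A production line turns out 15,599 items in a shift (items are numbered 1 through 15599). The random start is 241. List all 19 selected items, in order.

241, 1062, 1883, 2704, 3525, 4346, 5167, 5988, 6809, 7630, 8451, 9272, 10093, 10914, 11735, 12556, 13377, 14198, 15019

k = N/n = 15599/19 = 821
item 1: 241
item 2: 241 + 821 = 1062
item 3: 1062 + 821 = 1883
item 4: 1883 + 821 = 2704
item 5: 2704 + 821 = 3525
item 6: 3525 + 821 = 4346
item 7: 4346 + 821 = 5167
item 8: 5167 + 821 = 5988
item 9: 5988 + 821 = 6809
item 10: 6809 + 821 = 7630
item 11: 7630 + 821 = 8451
item 12: 8451 + 821 = 9272
item 13: 9272 + 821 = 10093
item 14: 10093 + 821 = 10914
item 15: 10914 + 821 = 11735
item 16: 11735 + 821 = 12556
item 17: 12556 + 821 = 13377
item 18: 13377 + 821 = 14198
item 19: 14198 + 821 = 15019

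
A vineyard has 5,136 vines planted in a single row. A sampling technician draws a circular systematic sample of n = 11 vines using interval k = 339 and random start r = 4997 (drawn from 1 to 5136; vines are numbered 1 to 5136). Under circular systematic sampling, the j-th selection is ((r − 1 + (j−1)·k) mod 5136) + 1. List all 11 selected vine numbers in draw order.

Selection 1: 4997
Selection 2: 4997 + 339 = 5336 → 5336 − 5136 = 200
Selection 3: 200 + 339 = 539
Selection 4: 539 + 339 = 878
Selection 5: 878 + 339 = 1217
Selection 6: 1217 + 339 = 1556
Selection 7: 1556 + 339 = 1895
Selection 8: 1895 + 339 = 2234
Selection 9: 2234 + 339 = 2573
Selection 10: 2573 + 339 = 2912
Selection 11: 2912 + 339 = 3251

4997, 200, 539, 878, 1217, 1556, 1895, 2234, 2573, 2912, 3251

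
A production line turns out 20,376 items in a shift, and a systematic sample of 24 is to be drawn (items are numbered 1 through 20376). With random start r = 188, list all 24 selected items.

k = N/n = 20376/24 = 849
item 1: 188
item 2: 188 + 849 = 1037
item 3: 1037 + 849 = 1886
item 4: 1886 + 849 = 2735
item 5: 2735 + 849 = 3584
item 6: 3584 + 849 = 4433
item 7: 4433 + 849 = 5282
item 8: 5282 + 849 = 6131
item 9: 6131 + 849 = 6980
item 10: 6980 + 849 = 7829
item 11: 7829 + 849 = 8678
item 12: 8678 + 849 = 9527
item 13: 9527 + 849 = 10376
item 14: 10376 + 849 = 11225
item 15: 11225 + 849 = 12074
item 16: 12074 + 849 = 12923
item 17: 12923 + 849 = 13772
item 18: 13772 + 849 = 14621
item 19: 14621 + 849 = 15470
item 20: 15470 + 849 = 16319
item 21: 16319 + 849 = 17168
item 22: 17168 + 849 = 18017
item 23: 18017 + 849 = 18866
item 24: 18866 + 849 = 19715

188, 1037, 1886, 2735, 3584, 4433, 5282, 6131, 6980, 7829, 8678, 9527, 10376, 11225, 12074, 12923, 13772, 14621, 15470, 16319, 17168, 18017, 18866, 19715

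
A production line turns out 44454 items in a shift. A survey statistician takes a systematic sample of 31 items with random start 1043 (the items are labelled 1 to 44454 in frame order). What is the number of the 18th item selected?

25421

k = 44454/31 = 1434
18th selection = r + (18−1)·k = 1043 + 17×1434 = 1043 + 24378 = 25421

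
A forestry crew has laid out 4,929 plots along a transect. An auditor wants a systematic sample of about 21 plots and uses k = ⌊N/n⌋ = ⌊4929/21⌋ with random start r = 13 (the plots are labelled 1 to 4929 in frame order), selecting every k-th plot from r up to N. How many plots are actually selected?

22

k = ⌊4929/21⌋ = 234
Achieved size = ⌊(4929 − 13)/234⌋ + 1 = ⌊4916/234⌋ + 1 = 21 + 1 = 22
(last selection: 13 + 21×234 = 4927 ≤ 4929; next would be 5161 > 4929)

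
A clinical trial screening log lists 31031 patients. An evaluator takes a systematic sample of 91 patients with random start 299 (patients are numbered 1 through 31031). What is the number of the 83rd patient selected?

k = 31031/91 = 341
83rd selection = r + (83−1)·k = 299 + 82×341 = 299 + 27962 = 28261

28261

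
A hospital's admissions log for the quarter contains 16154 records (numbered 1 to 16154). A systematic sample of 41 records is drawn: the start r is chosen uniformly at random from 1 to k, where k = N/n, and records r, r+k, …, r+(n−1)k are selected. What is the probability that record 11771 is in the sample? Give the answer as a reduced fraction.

k = 16154/41 = 394.
Record 11771 is selected iff r ≡ 11771 (mod 394); exactly one such r in {1,…,394}.
Inclusion probability = 1/394.

1/394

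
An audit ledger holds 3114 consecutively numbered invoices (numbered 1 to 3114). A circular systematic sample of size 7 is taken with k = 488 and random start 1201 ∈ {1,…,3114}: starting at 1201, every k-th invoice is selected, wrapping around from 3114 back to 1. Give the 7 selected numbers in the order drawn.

1201, 1689, 2177, 2665, 39, 527, 1015

Selection 1: 1201
Selection 2: 1201 + 488 = 1689
Selection 3: 1689 + 488 = 2177
Selection 4: 2177 + 488 = 2665
Selection 5: 2665 + 488 = 3153 → 3153 − 3114 = 39
Selection 6: 39 + 488 = 527
Selection 7: 527 + 488 = 1015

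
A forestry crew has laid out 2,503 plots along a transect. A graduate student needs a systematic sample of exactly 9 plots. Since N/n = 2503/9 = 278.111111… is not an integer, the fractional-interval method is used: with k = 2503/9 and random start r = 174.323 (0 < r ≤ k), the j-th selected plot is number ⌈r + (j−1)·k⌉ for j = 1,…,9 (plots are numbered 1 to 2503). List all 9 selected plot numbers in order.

j=1: r + 0k = 174.323 → ⌈·⌉ = 175
j=2: r + 1k = 452.434111… → ⌈·⌉ = 453
j=3: r + 2k = 730.545222… → ⌈·⌉ = 731
j=4: r + 3k = 1008.656333… → ⌈·⌉ = 1009
j=5: r + 4k = 1286.767444… → ⌈·⌉ = 1287
j=6: r + 5k = 1564.878555… → ⌈·⌉ = 1565
j=7: r + 6k = 1842.989666… → ⌈·⌉ = 1843
j=8: r + 7k = 2121.100777… → ⌈·⌉ = 2122
j=9: r + 8k = 2399.211888… → ⌈·⌉ = 2400

175, 453, 731, 1009, 1287, 1565, 1843, 2122, 2400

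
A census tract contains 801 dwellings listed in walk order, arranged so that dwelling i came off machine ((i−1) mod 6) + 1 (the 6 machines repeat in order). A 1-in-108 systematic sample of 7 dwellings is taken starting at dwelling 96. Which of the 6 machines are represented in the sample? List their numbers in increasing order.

Consecutive selections differ by k = 108, so their machine numbers differ by 108 mod 6 = 0.
gcd(108, 6) = 6, so the sample visits 6/6 = 1 distinct residues mod 6.
Start 96 is machine 6; the machines hit are 6.

6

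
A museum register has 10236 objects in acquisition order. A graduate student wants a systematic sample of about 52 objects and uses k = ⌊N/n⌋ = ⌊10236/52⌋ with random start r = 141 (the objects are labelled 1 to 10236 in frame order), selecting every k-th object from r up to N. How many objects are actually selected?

52

k = ⌊10236/52⌋ = 196
Achieved size = ⌊(10236 − 141)/196⌋ + 1 = ⌊10095/196⌋ + 1 = 51 + 1 = 52
(last selection: 141 + 51×196 = 10137 ≤ 10236; next would be 10333 > 10236)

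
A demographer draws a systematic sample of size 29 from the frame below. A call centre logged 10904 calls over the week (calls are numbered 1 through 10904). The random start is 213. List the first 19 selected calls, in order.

k = N/n = 10904/29 = 376
call 1: 213
call 2: 213 + 376 = 589
call 3: 589 + 376 = 965
call 4: 965 + 376 = 1341
call 5: 1341 + 376 = 1717
call 6: 1717 + 376 = 2093
call 7: 2093 + 376 = 2469
call 8: 2469 + 376 = 2845
call 9: 2845 + 376 = 3221
call 10: 3221 + 376 = 3597
call 11: 3597 + 376 = 3973
call 12: 3973 + 376 = 4349
call 13: 4349 + 376 = 4725
call 14: 4725 + 376 = 5101
call 15: 5101 + 376 = 5477
call 16: 5477 + 376 = 5853
call 17: 5853 + 376 = 6229
call 18: 6229 + 376 = 6605
call 19: 6605 + 376 = 6981

213, 589, 965, 1341, 1717, 2093, 2469, 2845, 3221, 3597, 3973, 4349, 4725, 5101, 5477, 5853, 6229, 6605, 6981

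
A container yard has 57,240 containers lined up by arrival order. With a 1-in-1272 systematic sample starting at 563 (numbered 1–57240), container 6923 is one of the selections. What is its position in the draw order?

6

k = 1272
position = (6923 − 563)/1272 + 1 = 6360/1272 + 1 = 5 + 1 = 6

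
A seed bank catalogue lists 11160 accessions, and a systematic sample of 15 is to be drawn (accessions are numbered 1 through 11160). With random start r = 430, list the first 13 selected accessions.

430, 1174, 1918, 2662, 3406, 4150, 4894, 5638, 6382, 7126, 7870, 8614, 9358

k = N/n = 11160/15 = 744
accession 1: 430
accession 2: 430 + 744 = 1174
accession 3: 1174 + 744 = 1918
accession 4: 1918 + 744 = 2662
accession 5: 2662 + 744 = 3406
accession 6: 3406 + 744 = 4150
accession 7: 4150 + 744 = 4894
accession 8: 4894 + 744 = 5638
accession 9: 5638 + 744 = 6382
accession 10: 6382 + 744 = 7126
accession 11: 7126 + 744 = 7870
accession 12: 7870 + 744 = 8614
accession 13: 8614 + 744 = 9358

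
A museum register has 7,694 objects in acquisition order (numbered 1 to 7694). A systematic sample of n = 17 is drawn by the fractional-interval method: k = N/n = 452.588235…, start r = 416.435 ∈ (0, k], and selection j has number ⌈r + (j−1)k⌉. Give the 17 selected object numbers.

j=1: r + 0k = 416.435 → ⌈·⌉ = 417
j=2: r + 1k = 869.023235… → ⌈·⌉ = 870
j=3: r + 2k = 1321.611470… → ⌈·⌉ = 1322
j=4: r + 3k = 1774.199705… → ⌈·⌉ = 1775
j=5: r + 4k = 2226.787941… → ⌈·⌉ = 2227
j=6: r + 5k = 2679.376176… → ⌈·⌉ = 2680
j=7: r + 6k = 3131.964411… → ⌈·⌉ = 3132
j=8: r + 7k = 3584.552647… → ⌈·⌉ = 3585
j=9: r + 8k = 4037.140882… → ⌈·⌉ = 4038
j=10: r + 9k = 4489.729117… → ⌈·⌉ = 4490
j=11: r + 10k = 4942.317352… → ⌈·⌉ = 4943
j=12: r + 11k = 5394.905588… → ⌈·⌉ = 5395
j=13: r + 12k = 5847.493823… → ⌈·⌉ = 5848
j=14: r + 13k = 6300.082058… → ⌈·⌉ = 6301
j=15: r + 14k = 6752.670294… → ⌈·⌉ = 6753
j=16: r + 15k = 7205.258529… → ⌈·⌉ = 7206
j=17: r + 16k = 7657.846764… → ⌈·⌉ = 7658

417, 870, 1322, 1775, 2227, 2680, 3132, 3585, 4038, 4490, 4943, 5395, 5848, 6301, 6753, 7206, 7658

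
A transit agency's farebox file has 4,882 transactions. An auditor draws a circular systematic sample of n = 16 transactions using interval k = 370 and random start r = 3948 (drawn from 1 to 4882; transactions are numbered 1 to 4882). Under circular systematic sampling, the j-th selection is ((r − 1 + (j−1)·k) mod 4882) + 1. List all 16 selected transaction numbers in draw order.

3948, 4318, 4688, 176, 546, 916, 1286, 1656, 2026, 2396, 2766, 3136, 3506, 3876, 4246, 4616

Selection 1: 3948
Selection 2: 3948 + 370 = 4318
Selection 3: 4318 + 370 = 4688
Selection 4: 4688 + 370 = 5058 → 5058 − 4882 = 176
Selection 5: 176 + 370 = 546
Selection 6: 546 + 370 = 916
Selection 7: 916 + 370 = 1286
Selection 8: 1286 + 370 = 1656
Selection 9: 1656 + 370 = 2026
Selection 10: 2026 + 370 = 2396
Selection 11: 2396 + 370 = 2766
Selection 12: 2766 + 370 = 3136
Selection 13: 3136 + 370 = 3506
Selection 14: 3506 + 370 = 3876
Selection 15: 3876 + 370 = 4246
Selection 16: 4246 + 370 = 4616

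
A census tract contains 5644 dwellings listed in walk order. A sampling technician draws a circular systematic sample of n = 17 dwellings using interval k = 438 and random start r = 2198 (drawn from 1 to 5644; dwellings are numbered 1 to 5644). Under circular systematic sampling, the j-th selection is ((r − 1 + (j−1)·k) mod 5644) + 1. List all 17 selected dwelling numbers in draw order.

2198, 2636, 3074, 3512, 3950, 4388, 4826, 5264, 58, 496, 934, 1372, 1810, 2248, 2686, 3124, 3562

Selection 1: 2198
Selection 2: 2198 + 438 = 2636
Selection 3: 2636 + 438 = 3074
Selection 4: 3074 + 438 = 3512
Selection 5: 3512 + 438 = 3950
Selection 6: 3950 + 438 = 4388
Selection 7: 4388 + 438 = 4826
Selection 8: 4826 + 438 = 5264
Selection 9: 5264 + 438 = 5702 → 5702 − 5644 = 58
Selection 10: 58 + 438 = 496
Selection 11: 496 + 438 = 934
Selection 12: 934 + 438 = 1372
Selection 13: 1372 + 438 = 1810
Selection 14: 1810 + 438 = 2248
Selection 15: 2248 + 438 = 2686
Selection 16: 2686 + 438 = 3124
Selection 17: 3124 + 438 = 3562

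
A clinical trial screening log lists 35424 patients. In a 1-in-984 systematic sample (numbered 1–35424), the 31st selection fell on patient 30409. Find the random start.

k = 984
r = 30409 − (31−1)×984 = 30409 − 29520 = 889

889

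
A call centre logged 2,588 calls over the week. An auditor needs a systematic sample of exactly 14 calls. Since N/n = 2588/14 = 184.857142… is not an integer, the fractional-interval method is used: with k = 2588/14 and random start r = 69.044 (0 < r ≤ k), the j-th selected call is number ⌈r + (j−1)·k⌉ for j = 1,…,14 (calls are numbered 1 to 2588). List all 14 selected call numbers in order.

j=1: r + 0k = 69.044 → ⌈·⌉ = 70
j=2: r + 1k = 253.901142… → ⌈·⌉ = 254
j=3: r + 2k = 438.758285… → ⌈·⌉ = 439
j=4: r + 3k = 623.615428… → ⌈·⌉ = 624
j=5: r + 4k = 808.472571… → ⌈·⌉ = 809
j=6: r + 5k = 993.329714… → ⌈·⌉ = 994
j=7: r + 6k = 1178.186857… → ⌈·⌉ = 1179
j=8: r + 7k = 1363.044 → ⌈·⌉ = 1364
j=9: r + 8k = 1547.901142… → ⌈·⌉ = 1548
j=10: r + 9k = 1732.758285… → ⌈·⌉ = 1733
j=11: r + 10k = 1917.615428… → ⌈·⌉ = 1918
j=12: r + 11k = 2102.472571… → ⌈·⌉ = 2103
j=13: r + 12k = 2287.329714… → ⌈·⌉ = 2288
j=14: r + 13k = 2472.186857… → ⌈·⌉ = 2473

70, 254, 439, 624, 809, 994, 1179, 1364, 1548, 1733, 1918, 2103, 2288, 2473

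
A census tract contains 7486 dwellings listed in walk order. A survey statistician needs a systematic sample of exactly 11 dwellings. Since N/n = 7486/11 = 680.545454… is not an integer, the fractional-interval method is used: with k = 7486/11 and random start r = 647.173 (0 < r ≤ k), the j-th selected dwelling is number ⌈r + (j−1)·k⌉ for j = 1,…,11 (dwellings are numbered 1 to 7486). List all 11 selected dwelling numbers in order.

j=1: r + 0k = 647.173 → ⌈·⌉ = 648
j=2: r + 1k = 1327.718454… → ⌈·⌉ = 1328
j=3: r + 2k = 2008.263909… → ⌈·⌉ = 2009
j=4: r + 3k = 2688.809363… → ⌈·⌉ = 2689
j=5: r + 4k = 3369.354818… → ⌈·⌉ = 3370
j=6: r + 5k = 4049.900272… → ⌈·⌉ = 4050
j=7: r + 6k = 4730.445727… → ⌈·⌉ = 4731
j=8: r + 7k = 5410.991181… → ⌈·⌉ = 5411
j=9: r + 8k = 6091.536636… → ⌈·⌉ = 6092
j=10: r + 9k = 6772.082090… → ⌈·⌉ = 6773
j=11: r + 10k = 7452.627545… → ⌈·⌉ = 7453

648, 1328, 2009, 2689, 3370, 4050, 4731, 5411, 6092, 6773, 7453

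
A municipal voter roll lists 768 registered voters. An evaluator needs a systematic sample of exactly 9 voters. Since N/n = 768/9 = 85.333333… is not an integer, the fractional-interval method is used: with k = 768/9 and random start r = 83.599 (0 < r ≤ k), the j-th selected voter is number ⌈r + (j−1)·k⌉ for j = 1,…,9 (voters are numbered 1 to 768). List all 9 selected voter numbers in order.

j=1: r + 0k = 83.599 → ⌈·⌉ = 84
j=2: r + 1k = 168.932333… → ⌈·⌉ = 169
j=3: r + 2k = 254.265666… → ⌈·⌉ = 255
j=4: r + 3k = 339.599 → ⌈·⌉ = 340
j=5: r + 4k = 424.932333… → ⌈·⌉ = 425
j=6: r + 5k = 510.265666… → ⌈·⌉ = 511
j=7: r + 6k = 595.599 → ⌈·⌉ = 596
j=8: r + 7k = 680.932333… → ⌈·⌉ = 681
j=9: r + 8k = 766.265666… → ⌈·⌉ = 767

84, 169, 255, 340, 425, 511, 596, 681, 767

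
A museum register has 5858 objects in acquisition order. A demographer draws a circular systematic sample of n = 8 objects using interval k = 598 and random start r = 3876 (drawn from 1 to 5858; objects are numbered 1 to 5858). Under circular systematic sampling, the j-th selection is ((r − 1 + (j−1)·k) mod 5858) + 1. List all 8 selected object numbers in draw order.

Selection 1: 3876
Selection 2: 3876 + 598 = 4474
Selection 3: 4474 + 598 = 5072
Selection 4: 5072 + 598 = 5670
Selection 5: 5670 + 598 = 6268 → 6268 − 5858 = 410
Selection 6: 410 + 598 = 1008
Selection 7: 1008 + 598 = 1606
Selection 8: 1606 + 598 = 2204

3876, 4474, 5072, 5670, 410, 1008, 1606, 2204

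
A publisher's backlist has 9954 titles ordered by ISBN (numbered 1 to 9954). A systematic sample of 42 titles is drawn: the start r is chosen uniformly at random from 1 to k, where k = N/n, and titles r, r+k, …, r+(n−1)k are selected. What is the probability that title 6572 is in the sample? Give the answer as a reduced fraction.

1/237

k = 9954/42 = 237.
Title 6572 is selected iff r ≡ 6572 (mod 237); exactly one such r in {1,…,237}.
Inclusion probability = 1/237.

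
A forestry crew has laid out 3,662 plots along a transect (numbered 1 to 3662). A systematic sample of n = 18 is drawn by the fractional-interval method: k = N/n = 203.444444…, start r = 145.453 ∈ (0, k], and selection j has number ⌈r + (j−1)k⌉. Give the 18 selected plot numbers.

j=1: r + 0k = 145.453 → ⌈·⌉ = 146
j=2: r + 1k = 348.897444… → ⌈·⌉ = 349
j=3: r + 2k = 552.341888… → ⌈·⌉ = 553
j=4: r + 3k = 755.786333… → ⌈·⌉ = 756
j=5: r + 4k = 959.230777… → ⌈·⌉ = 960
j=6: r + 5k = 1162.675222… → ⌈·⌉ = 1163
j=7: r + 6k = 1366.119666… → ⌈·⌉ = 1367
j=8: r + 7k = 1569.564111… → ⌈·⌉ = 1570
j=9: r + 8k = 1773.008555… → ⌈·⌉ = 1774
j=10: r + 9k = 1976.453 → ⌈·⌉ = 1977
j=11: r + 10k = 2179.897444… → ⌈·⌉ = 2180
j=12: r + 11k = 2383.341888… → ⌈·⌉ = 2384
j=13: r + 12k = 2586.786333… → ⌈·⌉ = 2587
j=14: r + 13k = 2790.230777… → ⌈·⌉ = 2791
j=15: r + 14k = 2993.675222… → ⌈·⌉ = 2994
j=16: r + 15k = 3197.119666… → ⌈·⌉ = 3198
j=17: r + 16k = 3400.564111… → ⌈·⌉ = 3401
j=18: r + 17k = 3604.008555… → ⌈·⌉ = 3605

146, 349, 553, 756, 960, 1163, 1367, 1570, 1774, 1977, 2180, 2384, 2587, 2791, 2994, 3198, 3401, 3605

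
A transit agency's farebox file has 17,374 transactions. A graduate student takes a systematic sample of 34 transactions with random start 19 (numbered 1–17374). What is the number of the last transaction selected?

16882

k = 17374/34 = 511
34th selection = r + (34−1)·k = 19 + 33×511 = 19 + 16863 = 16882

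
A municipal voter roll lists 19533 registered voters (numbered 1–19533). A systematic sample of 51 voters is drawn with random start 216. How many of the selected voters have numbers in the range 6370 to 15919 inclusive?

25

k = 19533/51 = 383
First selection ≥ 6370: 216 + ⌈(6370−216)/383⌉·383 = 216 + 17×383 = 6727
Last selection ≤ 15919: 216 + ⌊(15919−216)/383⌋·383 = 216 + 41×383 = 15919
Count = 41 − 17 + 1 = 25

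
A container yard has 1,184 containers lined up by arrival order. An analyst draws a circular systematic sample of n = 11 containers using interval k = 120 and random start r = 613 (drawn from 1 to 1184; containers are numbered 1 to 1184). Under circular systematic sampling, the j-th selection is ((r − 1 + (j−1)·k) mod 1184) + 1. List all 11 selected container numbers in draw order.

Selection 1: 613
Selection 2: 613 + 120 = 733
Selection 3: 733 + 120 = 853
Selection 4: 853 + 120 = 973
Selection 5: 973 + 120 = 1093
Selection 6: 1093 + 120 = 1213 → 1213 − 1184 = 29
Selection 7: 29 + 120 = 149
Selection 8: 149 + 120 = 269
Selection 9: 269 + 120 = 389
Selection 10: 389 + 120 = 509
Selection 11: 509 + 120 = 629

613, 733, 853, 973, 1093, 29, 149, 269, 389, 509, 629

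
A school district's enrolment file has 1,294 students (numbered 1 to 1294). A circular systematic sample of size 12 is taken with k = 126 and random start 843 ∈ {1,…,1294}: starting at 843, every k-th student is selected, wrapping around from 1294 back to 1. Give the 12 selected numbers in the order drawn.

Selection 1: 843
Selection 2: 843 + 126 = 969
Selection 3: 969 + 126 = 1095
Selection 4: 1095 + 126 = 1221
Selection 5: 1221 + 126 = 1347 → 1347 − 1294 = 53
Selection 6: 53 + 126 = 179
Selection 7: 179 + 126 = 305
Selection 8: 305 + 126 = 431
Selection 9: 431 + 126 = 557
Selection 10: 557 + 126 = 683
Selection 11: 683 + 126 = 809
Selection 12: 809 + 126 = 935

843, 969, 1095, 1221, 53, 179, 305, 431, 557, 683, 809, 935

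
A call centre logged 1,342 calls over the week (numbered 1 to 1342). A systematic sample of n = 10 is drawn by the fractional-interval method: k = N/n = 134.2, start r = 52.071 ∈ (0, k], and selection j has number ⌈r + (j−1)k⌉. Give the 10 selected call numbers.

53, 187, 321, 455, 589, 724, 858, 992, 1126, 1260

j=1: r + 0k = 52.071 → ⌈·⌉ = 53
j=2: r + 1k = 186.271 → ⌈·⌉ = 187
j=3: r + 2k = 320.471 → ⌈·⌉ = 321
j=4: r + 3k = 454.671 → ⌈·⌉ = 455
j=5: r + 4k = 588.871 → ⌈·⌉ = 589
j=6: r + 5k = 723.071 → ⌈·⌉ = 724
j=7: r + 6k = 857.271 → ⌈·⌉ = 858
j=8: r + 7k = 991.471 → ⌈·⌉ = 992
j=9: r + 8k = 1125.671 → ⌈·⌉ = 1126
j=10: r + 9k = 1259.871 → ⌈·⌉ = 1260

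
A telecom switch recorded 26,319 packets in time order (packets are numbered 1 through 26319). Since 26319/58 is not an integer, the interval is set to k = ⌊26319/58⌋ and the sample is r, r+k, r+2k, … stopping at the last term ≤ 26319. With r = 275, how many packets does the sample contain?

58

k = ⌊26319/58⌋ = 453
Achieved size = ⌊(26319 − 275)/453⌋ + 1 = ⌊26044/453⌋ + 1 = 57 + 1 = 58
(last selection: 275 + 57×453 = 26096 ≤ 26319; next would be 26549 > 26319)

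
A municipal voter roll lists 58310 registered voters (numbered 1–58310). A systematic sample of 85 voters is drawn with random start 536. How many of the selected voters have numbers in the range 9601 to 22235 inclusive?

18

k = 58310/85 = 686
First selection ≥ 9601: 536 + ⌈(9601−536)/686⌉·686 = 536 + 14×686 = 10140
Last selection ≤ 22235: 536 + ⌊(22235−536)/686⌋·686 = 536 + 31×686 = 21802
Count = 31 − 14 + 1 = 18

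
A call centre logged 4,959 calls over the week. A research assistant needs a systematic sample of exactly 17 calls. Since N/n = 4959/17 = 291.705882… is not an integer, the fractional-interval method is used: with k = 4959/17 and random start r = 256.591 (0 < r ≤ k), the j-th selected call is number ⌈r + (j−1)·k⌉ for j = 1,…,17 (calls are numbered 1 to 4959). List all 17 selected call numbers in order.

257, 549, 841, 1132, 1424, 1716, 2007, 2299, 2591, 2882, 3174, 3466, 3758, 4049, 4341, 4633, 4924

j=1: r + 0k = 256.591 → ⌈·⌉ = 257
j=2: r + 1k = 548.296882… → ⌈·⌉ = 549
j=3: r + 2k = 840.002764… → ⌈·⌉ = 841
j=4: r + 3k = 1131.708647… → ⌈·⌉ = 1132
j=5: r + 4k = 1423.414529… → ⌈·⌉ = 1424
j=6: r + 5k = 1715.120411… → ⌈·⌉ = 1716
j=7: r + 6k = 2006.826294… → ⌈·⌉ = 2007
j=8: r + 7k = 2298.532176… → ⌈·⌉ = 2299
j=9: r + 8k = 2590.238058… → ⌈·⌉ = 2591
j=10: r + 9k = 2881.943941… → ⌈·⌉ = 2882
j=11: r + 10k = 3173.649823… → ⌈·⌉ = 3174
j=12: r + 11k = 3465.355705… → ⌈·⌉ = 3466
j=13: r + 12k = 3757.061588… → ⌈·⌉ = 3758
j=14: r + 13k = 4048.767470… → ⌈·⌉ = 4049
j=15: r + 14k = 4340.473352… → ⌈·⌉ = 4341
j=16: r + 15k = 4632.179235… → ⌈·⌉ = 4633
j=17: r + 16k = 4923.885117… → ⌈·⌉ = 4924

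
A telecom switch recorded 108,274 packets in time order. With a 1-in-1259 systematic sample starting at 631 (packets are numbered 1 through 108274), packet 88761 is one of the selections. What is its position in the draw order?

71

k = 1259
position = (88761 − 631)/1259 + 1 = 88130/1259 + 1 = 70 + 1 = 71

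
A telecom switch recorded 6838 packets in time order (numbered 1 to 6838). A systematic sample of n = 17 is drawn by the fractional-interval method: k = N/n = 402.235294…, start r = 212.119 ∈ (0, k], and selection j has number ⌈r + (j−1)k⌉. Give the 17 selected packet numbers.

213, 615, 1017, 1419, 1822, 2224, 2626, 3028, 3431, 3833, 4235, 4637, 5039, 5442, 5844, 6246, 6648

j=1: r + 0k = 212.119 → ⌈·⌉ = 213
j=2: r + 1k = 614.354294… → ⌈·⌉ = 615
j=3: r + 2k = 1016.589588… → ⌈·⌉ = 1017
j=4: r + 3k = 1418.824882… → ⌈·⌉ = 1419
j=5: r + 4k = 1821.060176… → ⌈·⌉ = 1822
j=6: r + 5k = 2223.295470… → ⌈·⌉ = 2224
j=7: r + 6k = 2625.530764… → ⌈·⌉ = 2626
j=8: r + 7k = 3027.766058… → ⌈·⌉ = 3028
j=9: r + 8k = 3430.001352… → ⌈·⌉ = 3431
j=10: r + 9k = 3832.236647… → ⌈·⌉ = 3833
j=11: r + 10k = 4234.471941… → ⌈·⌉ = 4235
j=12: r + 11k = 4636.707235… → ⌈·⌉ = 4637
j=13: r + 12k = 5038.942529… → ⌈·⌉ = 5039
j=14: r + 13k = 5441.177823… → ⌈·⌉ = 5442
j=15: r + 14k = 5843.413117… → ⌈·⌉ = 5844
j=16: r + 15k = 6245.648411… → ⌈·⌉ = 6246
j=17: r + 16k = 6647.883705… → ⌈·⌉ = 6648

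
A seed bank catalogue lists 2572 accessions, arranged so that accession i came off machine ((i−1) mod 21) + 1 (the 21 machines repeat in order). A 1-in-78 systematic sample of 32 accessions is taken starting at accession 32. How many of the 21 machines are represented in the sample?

7

Consecutive selections differ by k = 78, so their machine numbers differ by 78 mod 21 = 15.
gcd(78, 21) = 3, so the sample visits 21/3 = 7 distinct residues mod 21.
Start 32 is machine 11; the machines hit are 2, 5, 8, 11, 14, 17, 20.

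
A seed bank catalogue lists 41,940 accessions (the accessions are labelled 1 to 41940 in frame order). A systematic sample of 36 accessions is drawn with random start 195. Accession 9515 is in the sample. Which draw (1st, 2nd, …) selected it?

k = 41940/36 = 1165
position = (9515 − 195)/1165 + 1 = 9320/1165 + 1 = 8 + 1 = 9

9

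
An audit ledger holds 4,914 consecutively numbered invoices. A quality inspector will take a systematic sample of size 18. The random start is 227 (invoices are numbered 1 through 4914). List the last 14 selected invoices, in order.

k = N/n = 4914/18 = 273
5th selection = 227 + 4×273 = 1319
6th: 1319 + 273 = 1592
7th: 1592 + 273 = 1865
8th: 1865 + 273 = 2138
9th: 2138 + 273 = 2411
10th: 2411 + 273 = 2684
11th: 2684 + 273 = 2957
12th: 2957 + 273 = 3230
13th: 3230 + 273 = 3503
14th: 3503 + 273 = 3776
15th: 3776 + 273 = 4049
16th: 4049 + 273 = 4322
17th: 4322 + 273 = 4595
18th: 4595 + 273 = 4868

1319, 1592, 1865, 2138, 2411, 2684, 2957, 3230, 3503, 3776, 4049, 4322, 4595, 4868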